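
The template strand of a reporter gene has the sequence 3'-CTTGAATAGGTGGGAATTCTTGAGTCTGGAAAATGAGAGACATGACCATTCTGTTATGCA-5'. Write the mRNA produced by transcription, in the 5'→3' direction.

Reading the template 3'→5' as shown, RNA polymerase pairs each base (A→U, T→A, G↔C) to build mRNA 5'→3' directly.

5'-GAACUUAUCCACCCUUAAGAACUCAGACCUUUUACUCUCUGUACUGGUAAGACAAUACGU-3'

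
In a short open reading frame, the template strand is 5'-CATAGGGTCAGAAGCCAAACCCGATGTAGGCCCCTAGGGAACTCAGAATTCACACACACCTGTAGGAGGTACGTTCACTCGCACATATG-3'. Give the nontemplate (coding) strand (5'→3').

The coding strand is complementary and antiparallel to the template: take the complement (A↔T, G↔C) and reverse.

5'-CATATGTGCGAGTGAACGTACCTCCTACAGGTGTGTGTGAATTCTGAGTTCCCTAGGGGCCTACATCGGGTTTGGCTTCTGACCCTATG-3'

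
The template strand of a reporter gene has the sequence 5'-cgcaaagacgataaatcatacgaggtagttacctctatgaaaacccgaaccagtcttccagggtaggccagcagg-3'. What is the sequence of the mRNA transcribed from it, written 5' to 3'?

5'-CCUGCUGGCCUACCCUGGAAGACUGGUUCGGGUUUUCAUAGAGGUAACUACCUCGUAUGAUUUAUCGUCUUUGCG-3'

The mRNA has the sequence of the coding strand (reverse complement of the template) with T→U. Reverse complement of CGCAAAGACGATAAATCATACGAGGTAGTTACCTCTATGAAAACCCGAACCAGTCTTCCAGGGTAGGCCAGCAGG is CCTGCTGGCCTACCCTGGAAGACTGGTTCGGGTTTTCATAGAGGTAACTACCTCGTATGATTTATCGTCTTTGCG; then T→U.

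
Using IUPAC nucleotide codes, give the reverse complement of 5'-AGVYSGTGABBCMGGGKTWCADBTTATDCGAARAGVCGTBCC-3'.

Standard pairs A↔T, G↔C; ambiguity codes pair R↔Y, M↔K, W↔W, S↔S, B↔V, D↔H. Complement (TCBRSCACTVVGKCCCMAWGTHVAATAHGCTTYTCBGCAVGG), then reverse for 5'→3'.

5'-GGVACGBCTYTTCGHATAAVHTGWAMCCCKGVVTCACSRBCT-3'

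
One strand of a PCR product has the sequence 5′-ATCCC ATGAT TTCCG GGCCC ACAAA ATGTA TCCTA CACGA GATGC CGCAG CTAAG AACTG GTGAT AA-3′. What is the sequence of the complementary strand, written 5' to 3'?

The complement of ATCCCATGATTTCCGGGCCCACAAAATGTATCCTACACGAGATGCCGCAGCTAAGAACTGGTGATAA is TAGGGTACTAAAGGCCCGGGTGTTTTACATAGGATGTGCTCTACGGCGTCGATTCTTGACCACTATT (A↔T, G↔C). DNA strands are antiparallel, so the complementary strand runs 3'→5'; reversing gives the 5'→3' form.

5'-TTATCACCAGTTCTTAGCTGCGGCATCTCGTGTAGGATACATTTTGTGGGCCCGGAAATCATGGGAT-3'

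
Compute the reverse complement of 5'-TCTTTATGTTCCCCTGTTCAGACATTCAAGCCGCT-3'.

Reading the sequence 3'→5' and pairing each base (A↔T, G↔C) gives the reverse complement directly.

5′-AGCGGCTTGAATGTCTGAACAGGGGAACATAAAGA-3′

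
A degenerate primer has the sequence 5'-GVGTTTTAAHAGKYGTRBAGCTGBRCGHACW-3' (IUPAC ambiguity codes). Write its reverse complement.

5'-WGTDCGYVCAGCTVYACRMCTDTTAAAACBC-3'

Standard pairs A↔T, G↔C; ambiguity codes pair R↔Y, K↔M, W↔W, B↔V, H↔D. Complement (CBCAAAATTDTCMRCAYVTCGACVYGCDTGW), then reverse for 5'→3'.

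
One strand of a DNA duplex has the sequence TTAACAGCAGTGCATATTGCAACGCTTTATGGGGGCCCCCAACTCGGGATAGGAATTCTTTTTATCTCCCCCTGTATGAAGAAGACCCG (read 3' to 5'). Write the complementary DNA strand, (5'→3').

The strand is given 3'→5', so its complement runs 5'→3' in the same left-to-right order: pair each base A↔T, G↔C.

5'-AATTGTCGTCACGTATAACGTTGCGAAATACCCCCGGGGGTTGAGCCCTATCCTTAAGAAAAATAGAGGGGGACATACTTCTTCTGGGC-3'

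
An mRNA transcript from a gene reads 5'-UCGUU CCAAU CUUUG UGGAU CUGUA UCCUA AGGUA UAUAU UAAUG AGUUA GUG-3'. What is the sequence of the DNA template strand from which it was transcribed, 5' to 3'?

5'-CACTAACTCATTAATATATACCTTAGGATACAGATCCACAAAGATTGGAACGA-3'

Replace U with T to get the coding DNA strand: TCGTTCCAATCTTTGTGGATCTGTATCCTAAGGTATATATTAATGAGTTAGTG. The template strand is its reverse complement (complement AGCAAGGTTAGAAACACCTAGACATAGGATTCCATATATAATTACTCAATCAC, then reverse).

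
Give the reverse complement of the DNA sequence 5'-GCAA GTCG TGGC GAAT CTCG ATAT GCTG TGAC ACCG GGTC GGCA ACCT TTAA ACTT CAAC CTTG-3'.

Complement each base (A↔T, G↔C): CGTTCAGCACCGCTTAGAGCTATACGACACTGTGGCCCAGCCGTTGGAAATTTGAAGTTGGAAC. Then reverse.

5'-CAAGGTTGAAGTTTAAAGGTTGCCGACCCGGTGTCACAGCATATCGAGATTCGCCACGACTTGC-3'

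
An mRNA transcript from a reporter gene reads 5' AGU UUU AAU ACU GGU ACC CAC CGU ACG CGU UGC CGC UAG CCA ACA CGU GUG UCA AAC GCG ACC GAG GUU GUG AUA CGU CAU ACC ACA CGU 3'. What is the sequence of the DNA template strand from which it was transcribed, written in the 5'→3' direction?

5'-ACGTGTGGTATGACGTATCACAACCTCGGTCGCGTTTGACACACGTGTTGGCTAGCGGCAACGCGTACGGTGGGTACCAGTATTAAAACT-3'

Replace U with T to get the coding DNA strand: AGTTTTAATACTGGTACCCACCGTACGCGTTGCCGCTAGCCAACACGTGTGTCAAACGCGACCGAGGTTGTGATACGTCATACCACACGT. The template strand is its reverse complement (complement TCAAAATTATGACCATGGGTGGCATGCGCAACGGCGATCGGTTGTGCACACAGTTTGCGCTGGCTCCAACACTATGCAGTATGGTGTGCA, then reverse).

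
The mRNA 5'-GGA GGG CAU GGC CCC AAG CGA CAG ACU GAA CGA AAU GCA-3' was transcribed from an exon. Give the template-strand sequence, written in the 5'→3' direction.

5′-TGCATTTCGTTCAGTCTGTCGCTTGGGGCCATGCCCTCC-3′

Replace U with T to get the coding DNA strand: GGAGGGCATGGCCCCAAGCGACAGACTGAACGAAATGCA. The template strand is its reverse complement (complement CCTCCCGTACCGGGGTTCGCTGTCTGACTTGCTTTACGT, then reverse).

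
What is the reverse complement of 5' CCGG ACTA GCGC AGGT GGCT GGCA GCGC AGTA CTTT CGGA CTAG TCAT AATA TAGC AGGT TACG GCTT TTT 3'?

5′-AAAAAGCCGTAACCTGCTATATTATGACTAGTCCGAAAGTACTGCGCTGCCAGCCACCTGCGCTAGTCCGG-3′

Reading the sequence 3'→5' and pairing each base (A↔T, G↔C) gives the reverse complement directly.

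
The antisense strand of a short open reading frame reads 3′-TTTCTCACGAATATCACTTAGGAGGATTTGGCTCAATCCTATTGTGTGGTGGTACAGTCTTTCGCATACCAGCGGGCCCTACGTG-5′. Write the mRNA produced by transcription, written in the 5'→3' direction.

5'-AAAGAGUGCUUAUAGUGAAUCCUCCUAAACCGAGUUAGGAUAACACACCACCAUGUCAGAAAGCGUAUGGUCGCCCGGGAUGCAC-3'

Reading the template 3'→5' as shown, RNA polymerase pairs each base (A→U, T→A, G↔C) to build mRNA 5'→3' directly.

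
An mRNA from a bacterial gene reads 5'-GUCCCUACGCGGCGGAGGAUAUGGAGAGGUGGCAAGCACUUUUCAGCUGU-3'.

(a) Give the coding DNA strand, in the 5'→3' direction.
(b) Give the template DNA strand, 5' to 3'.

(a) 5'-GTCCCTACGCGGCGGAGGATATGGAGAGGTGGCAAGCACTTTTCAGCTGT-3'
(b) 5'-ACAGCTGAAAAGTGCTTGCCACCTCTCCATATCCTCCGCCGCGTAGGGAC-3'

(a) The coding strand matches the mRNA with U→T.
(b) The template strand is the reverse complement of the coding strand.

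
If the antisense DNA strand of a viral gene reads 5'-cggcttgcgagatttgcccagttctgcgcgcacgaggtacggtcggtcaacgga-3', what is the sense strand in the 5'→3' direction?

5'-TCCGTTGACCGACCGTACCTCGTGCGCGCAGAACTGGGCAAATCTCGCAAGCCG-3'

The coding strand is complementary and antiparallel to the template: take the complement (A↔T, G↔C) and reverse.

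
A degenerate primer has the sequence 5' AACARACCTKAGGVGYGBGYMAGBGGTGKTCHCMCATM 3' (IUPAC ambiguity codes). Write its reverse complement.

5'-KATGKGDGAMCACCVCTKRCVCRCBCCTMAGGTYTGTT-3'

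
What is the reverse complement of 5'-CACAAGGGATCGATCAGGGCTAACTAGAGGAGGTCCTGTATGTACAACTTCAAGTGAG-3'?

5'-CTCACTTGAAGTTGTACATACAGGACCTCCTCTAGTTAGCCCTGATCGATCCCTTGTG-3'

Complement each base (A↔T, G↔C): GTGTTCCCTAGCTAGTCCCGATTGATCTCCTCCAGGACATACATGTTGAAGTTCACTC. Then reverse.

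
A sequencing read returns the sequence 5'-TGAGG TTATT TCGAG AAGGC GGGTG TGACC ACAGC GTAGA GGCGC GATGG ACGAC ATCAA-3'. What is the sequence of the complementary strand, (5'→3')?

Pairing A↔T and G↔C gives ACTCCAATAAAGCTCTTCCGCCCACACTGGTGTCGCATCTCCGCGCTACCTGCTGTAGTT, running 3'→5'. Reverse for the 5'→3' convention.

5′-TTGATGTCGTCCATCGCGCCTCTACGCTGTGGTCACACCCGCCTTCTCGAAATAACCTCA-3′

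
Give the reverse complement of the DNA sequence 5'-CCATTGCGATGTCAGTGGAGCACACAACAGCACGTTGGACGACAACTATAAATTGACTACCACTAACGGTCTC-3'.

5'-GAGACCGTTAGTGGTAGTCAATTTATAGTTGTCGTCCAACGTGCTGTTGTGTGCTCCACTGACATCGCAATGG-3'

Complement each base (A↔T, G↔C): GGTAACGCTACAGTCACCTCGTGTGTTGTCGTGCAACCTGCTGTTGATATTTAACTGATGGTGATTGCCAGAG. Then reverse.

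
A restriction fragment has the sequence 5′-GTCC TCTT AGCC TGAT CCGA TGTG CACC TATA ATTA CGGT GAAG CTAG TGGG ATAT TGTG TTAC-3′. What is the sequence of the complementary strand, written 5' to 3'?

The complement of GTCCTCTTAGCCTGATCCGATGTGCACCTATAATTACGGTGAAGCTAGTGGGATATTGTGTTAC is CAGGAGAATCGGACTAGGCTACACGTGGATATTAATGCCACTTCGATCACCCTATAACACAATG (A↔T, G↔C). DNA strands are antiparallel, so the complementary strand runs 3'→5'; reversing gives the 5'→3' form.

5′-GTAACACAATATCCCACTAGCTTCACCGTAATTATAGGTGCACATCGGATCAGGCTAAGAGGAC-3′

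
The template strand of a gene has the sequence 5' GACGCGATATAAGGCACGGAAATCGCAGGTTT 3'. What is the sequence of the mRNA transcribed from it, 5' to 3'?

5'-AAACCUGCGAUUUCCGUGCCUUAUAUCGCGUC-3'

The mRNA has the sequence of the coding strand (reverse complement of the template) with T→U. Reverse complement of GACGCGATATAAGGCACGGAAATCGCAGGTTT is AAACCTGCGATTTCCGTGCCTTATATCGCGTC; then T→U.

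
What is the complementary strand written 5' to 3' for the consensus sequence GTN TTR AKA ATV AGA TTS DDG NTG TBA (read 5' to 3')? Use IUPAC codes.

5′-TVACANCHHSAATCTBATTMTYAANAC-3′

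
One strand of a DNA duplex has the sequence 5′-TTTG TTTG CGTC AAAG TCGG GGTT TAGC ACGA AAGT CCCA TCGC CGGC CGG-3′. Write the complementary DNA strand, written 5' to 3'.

5'-CCGGCCGGCGATGGGACTTTCGTGCTAAACCCCGACTTTGACGCAAACAAA-3'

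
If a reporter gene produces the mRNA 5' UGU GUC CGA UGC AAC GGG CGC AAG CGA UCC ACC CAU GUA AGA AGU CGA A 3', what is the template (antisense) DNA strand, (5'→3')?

Replace U with T to get the coding DNA strand: TGTGTCCGATGCAACGGGCGCAAGCGATCCACCCATGTAAGAAGTCGAA. The template strand is its reverse complement (complement ACACAGGCTACGTTGCCCGCGTTCGCTAGGTGGGTACATTCTTCAGCTT, then reverse).

5'-TTCGACTTCTTACATGGGTGGATCGCTTGCGCCCGTTGCATCGGACACA-3'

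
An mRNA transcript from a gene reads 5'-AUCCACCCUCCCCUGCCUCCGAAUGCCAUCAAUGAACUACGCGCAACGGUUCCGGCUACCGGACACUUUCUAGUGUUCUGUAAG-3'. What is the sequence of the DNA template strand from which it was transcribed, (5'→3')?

Replace U with T to get the coding DNA strand: ATCCACCCTCCCCTGCCTCCGAATGCCATCAATGAACTACGCGCAACGGTTCCGGCTACCGGACACTTTCTAGTGTTCTGTAAG. The template strand is its reverse complement (complement TAGGTGGGAGGGGACGGAGGCTTACGGTAGTTACTTGATGCGCGTTGCCAAGGCCGATGGCCTGTGAAAGATCACAAGACATTC, then reverse).

5'-CTTACAGAACACTAGAAAGTGTCCGGTAGCCGGAACCGTTGCGCGTAGTTCATTGATGGCATTCGGAGGCAGGGGAGGGTGGAT-3'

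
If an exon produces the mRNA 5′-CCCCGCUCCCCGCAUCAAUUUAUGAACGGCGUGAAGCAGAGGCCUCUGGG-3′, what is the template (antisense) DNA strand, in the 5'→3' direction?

Replace U with T to get the coding DNA strand: CCCCGCTCCCCGCATCAATTTATGAACGGCGTGAAGCAGAGGCCTCTGGG. The template strand is its reverse complement (complement GGGGCGAGGGGCGTAGTTAAATACTTGCCGCACTTCGTCTCCGGAGACCC, then reverse).

5'-CCCAGAGGCCTCTGCTTCACGCCGTTCATAAATTGATGCGGGGAGCGGGG-3'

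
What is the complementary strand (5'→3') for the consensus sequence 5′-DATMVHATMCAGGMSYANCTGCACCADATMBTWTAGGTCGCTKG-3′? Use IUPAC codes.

Standard pairs A↔T, G↔C; ambiguity codes pair Y↔R, M↔K, W↔W, S↔S, B↔V, D↔H, N↔N. Complement (HTAKBDTAKGTCCKSRTNGACGTGGTHTAKVAWATCCAGCGAMC), then reverse for 5'→3'.

5′-CMAGCGACCTAWAVKATHTGGTGCAGNTRSKCCTGKATDBKATH-3′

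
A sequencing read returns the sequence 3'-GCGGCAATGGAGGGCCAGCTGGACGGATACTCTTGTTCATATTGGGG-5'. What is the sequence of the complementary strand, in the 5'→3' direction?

The strand is given 3'→5', so its complement runs 5'→3' in the same left-to-right order: pair each base A↔T, G↔C.

5'-CGCCGTTACCTCCCGGTCGACCTGCCTATGAGAACAAGTATAACCCC-3'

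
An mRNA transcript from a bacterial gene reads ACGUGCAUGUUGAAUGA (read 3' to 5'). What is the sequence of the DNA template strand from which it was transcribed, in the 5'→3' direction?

5'-TGCACGTACAACTTACT-3'

Written 5'→3' the mRNA is AGUAAGUUGUACGUGCA, so the coding DNA strand is AGTAAGTTGTACGTGCA. The template is its reverse complement.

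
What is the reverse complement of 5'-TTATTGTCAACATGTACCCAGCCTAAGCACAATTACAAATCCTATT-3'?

5'-AATAGGATTTGTAATTGTGCTTAGGCTGGGTACATGTTGACAATAA-3'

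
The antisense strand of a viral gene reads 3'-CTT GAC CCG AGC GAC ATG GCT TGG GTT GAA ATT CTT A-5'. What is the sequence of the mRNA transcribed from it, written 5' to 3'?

Reading the template 3'→5' as shown, RNA polymerase pairs each base (A→U, T→A, G↔C) to build mRNA 5'→3' directly.

5'-GAACUGGGCUCGCUGUACCGAACCCAACUUUAAGAAU-3'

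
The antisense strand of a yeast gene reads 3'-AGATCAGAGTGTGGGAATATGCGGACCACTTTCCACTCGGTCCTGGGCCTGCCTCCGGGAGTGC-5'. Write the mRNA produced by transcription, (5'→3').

Reading the template 3'→5' as shown, RNA polymerase pairs each base (A→U, T→A, G↔C) to build mRNA 5'→3' directly.

5′-UCUAGUCUCACACCCUUAUACGCCUGGUGAAAGGUGAGCCAGGACCCGGACGGAGGCCCUCACG-3′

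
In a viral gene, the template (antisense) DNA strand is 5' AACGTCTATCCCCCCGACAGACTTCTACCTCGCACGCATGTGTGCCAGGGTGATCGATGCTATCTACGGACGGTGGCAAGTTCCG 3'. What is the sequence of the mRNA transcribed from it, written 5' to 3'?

RNA polymerase reads the template 3'→5' and synthesizes mRNA 5'→3' by base-pairing (A→U, T→A, G↔C). The complement of the template is TTGCAGATAGGGGGGCTGTCTGAAGATGGAGCGTGCGTACACACGGTCCCACTAGCTACGATAGATGCCTGCCACCGTTCAAGGC; antiparallel, so 5'→3' the coding strand is CGGAACTTGCCACCGTCCGTAGATAGCATCGATCACCCTGGCACACATGCGTGCGAGGTAGAAGTCTGTCGGGGGGATAGACGTT. Replace T with U for the mRNA.

5'-CGGAACUUGCCACCGUCCGUAGAUAGCAUCGAUCACCCUGGCACACAUGCGUGCGAGGUAGAAGUCUGUCGGGGGGAUAGACGUU-3'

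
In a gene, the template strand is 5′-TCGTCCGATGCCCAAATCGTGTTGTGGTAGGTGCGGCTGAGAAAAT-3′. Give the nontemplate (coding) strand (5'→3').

5'-ATTTTCTCAGCCGCACCTACCACAACACGATTTGGGCATCGGACGA-3'

The coding strand is complementary and antiparallel to the template: take the complement (A↔T, G↔C) and reverse.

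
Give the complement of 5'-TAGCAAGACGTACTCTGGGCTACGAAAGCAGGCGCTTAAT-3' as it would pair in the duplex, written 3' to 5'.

Base-pairing A↔T, G↔C gives the complement. The complementary strand is antiparallel, so paired with a 5'→3' strand it runs 3'→5'.

3'-ATCGTTCTGCATGAGACCCGATGCTTTCGTCCGCGAATTA-5'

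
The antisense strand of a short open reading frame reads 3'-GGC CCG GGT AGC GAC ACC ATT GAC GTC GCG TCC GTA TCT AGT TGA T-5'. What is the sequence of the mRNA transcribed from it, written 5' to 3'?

Reading the template 3'→5' as shown, RNA polymerase pairs each base (A→U, T→A, G↔C) to build mRNA 5'→3' directly.

5′-CCGGGCCCAUCGCUGUGGUAACUGCAGCGCAGGCAUAGAUCAACUA-3′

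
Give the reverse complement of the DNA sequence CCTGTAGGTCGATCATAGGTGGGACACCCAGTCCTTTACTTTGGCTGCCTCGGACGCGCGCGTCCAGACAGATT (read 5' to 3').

5'-AATCTGTCTGGACGCGCGCGTCCGAGGCAGCCAAAGTAAAGGACTGGGTGTCCCACCTATGATCGACCTACAGG-3'

Complement each base (A↔T, G↔C): GGACATCCAGCTAGTATCCACCCTGTGGGTCAGGAAATGAAACCGACGGAGCCTGCGCGCGCAGGTCTGTCTAA. Then reverse.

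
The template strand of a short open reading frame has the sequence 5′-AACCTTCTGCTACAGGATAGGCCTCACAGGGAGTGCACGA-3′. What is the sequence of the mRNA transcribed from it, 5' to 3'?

5'-UCGUGCACUCCCUGUGAGGCCUAUCCUGUAGCAGAAGGUU-3'

RNA polymerase reads the template 3'→5' and synthesizes mRNA 5'→3' by base-pairing (A→U, T→A, G↔C). The complement of the template is TTGGAAGACGATGTCCTATCCGGAGTGTCCCTCACGTGCT; antiparallel, so 5'→3' the coding strand is TCGTGCACTCCCTGTGAGGCCTATCCTGTAGCAGAAGGTT. Replace T with U for the mRNA.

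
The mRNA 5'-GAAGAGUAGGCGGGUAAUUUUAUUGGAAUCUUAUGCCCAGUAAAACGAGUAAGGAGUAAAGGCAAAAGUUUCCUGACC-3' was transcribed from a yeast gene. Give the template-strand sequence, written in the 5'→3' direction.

5'-GGTCAGGAAACTTTTGCCTTTACTCCTTACTCGTTTTACTGGGCATAAGATTCCAATAAAATTACCCGCCTACTCTTC-3'

Replace U with T to get the coding DNA strand: GAAGAGTAGGCGGGTAATTTTATTGGAATCTTATGCCCAGTAAAACGAGTAAGGAGTAAAGGCAAAAGTTTCCTGACC. The template strand is its reverse complement (complement CTTCTCATCCGCCCATTAAAATAACCTTAGAATACGGGTCATTTTGCTCATTCCTCATTTCCGTTTTCAAAGGACTGG, then reverse).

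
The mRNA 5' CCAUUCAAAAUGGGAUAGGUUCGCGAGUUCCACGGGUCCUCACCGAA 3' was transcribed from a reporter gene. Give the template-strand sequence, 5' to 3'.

Replace U with T to get the coding DNA strand: CCATTCAAAATGGGATAGGTTCGCGAGTTCCACGGGTCCTCACCGAA. The template strand is its reverse complement (complement GGTAAGTTTTACCCTATCCAAGCGCTCAAGGTGCCCAGGAGTGGCTT, then reverse).

5'-TTCGGTGAGGACCCGTGGAACTCGCGAACCTATCCCATTTTGAATGG-3'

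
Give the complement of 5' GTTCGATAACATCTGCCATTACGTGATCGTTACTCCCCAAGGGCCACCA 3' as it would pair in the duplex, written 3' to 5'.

3'-CAAGCTATTGTAGACGGTAATGCACTAGCAATGAGGGGTTCCCGGTGGT-5'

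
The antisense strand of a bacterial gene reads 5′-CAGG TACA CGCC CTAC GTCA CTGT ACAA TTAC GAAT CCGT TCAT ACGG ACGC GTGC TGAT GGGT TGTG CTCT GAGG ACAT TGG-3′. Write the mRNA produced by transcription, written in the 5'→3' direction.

RNA polymerase reads the template 3'→5' and synthesizes mRNA 5'→3' by base-pairing (A→U, T→A, G↔C). The complement of the template is GTCCATGTGCGGGATGCAGTGACATGTTAATGCTTAGGCAAGTATGCCTGCGCACGACTACCCAACACGAGACTCCTGTAACC; antiparallel, so 5'→3' the coding strand is CCAATGTCCTCAGAGCACAACCCATCAGCACGCGTCCGTATGAACGGATTCGTAATTGTACAGTGACGTAGGGCGTGTACCTG. Replace T with U for the mRNA.

5'-CCAAUGUCCUCAGAGCACAACCCAUCAGCACGCGUCCGUAUGAACGGAUUCGUAAUUGUACAGUGACGUAGGGCGUGUACCUG-3'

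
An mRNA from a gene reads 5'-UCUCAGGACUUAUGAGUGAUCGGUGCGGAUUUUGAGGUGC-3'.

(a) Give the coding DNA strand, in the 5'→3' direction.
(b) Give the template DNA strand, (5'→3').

(a) 5'-TCTCAGGACTTATGAGTGATCGGTGCGGATTTTGAGGTGC-3'
(b) 5'-GCACCTCAAAATCCGCACCGATCACTCATAAGTCCTGAGA-3'

(a) The coding strand matches the mRNA with U→T.
(b) The template strand is the reverse complement of the coding strand.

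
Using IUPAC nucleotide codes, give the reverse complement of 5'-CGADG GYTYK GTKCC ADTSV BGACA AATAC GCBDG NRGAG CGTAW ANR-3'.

5'-YNTWTACGCTCYNCHVGCGTATTTGTCVBSAHTGGMACMRARCCHTCG-3'

Standard pairs A↔T, G↔C; ambiguity codes pair R↔Y, K↔M, W↔W, S↔S, B↔V, D↔H, N↔N. Complement (GCTHCCRARMCAMGGTHASBVCTGTTTATGCGVHCNYCTCGCATWTNY), then reverse for 5'→3'.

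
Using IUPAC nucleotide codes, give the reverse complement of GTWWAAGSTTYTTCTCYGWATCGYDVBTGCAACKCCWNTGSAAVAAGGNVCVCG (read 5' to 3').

Standard pairs A↔T, G↔C; ambiguity codes pair Y↔R, K↔M, W↔W, S↔S, B↔V, D↔H, N↔N. Complement (CAWWTTCSAARAAGAGRCWTAGCRHBVACGTTGMGGWNACSTTBTTCCNBGBGC), then reverse for 5'→3'.

5'-CGBGBNCCTTBTTSCANWGGMGTTGCAVBHRCGATWCRGAGAARAASCTTWWAC-3'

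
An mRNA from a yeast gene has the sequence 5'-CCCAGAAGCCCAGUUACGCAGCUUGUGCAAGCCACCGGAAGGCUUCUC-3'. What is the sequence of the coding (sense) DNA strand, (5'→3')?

5′-CCCAGAAGCCCAGTTACGCAGCTTGTGCAAGCCACCGGAAGGCTTCTC-3′

The coding DNA strand has the same 5'→3' sequence as the mRNA with U replaced by T.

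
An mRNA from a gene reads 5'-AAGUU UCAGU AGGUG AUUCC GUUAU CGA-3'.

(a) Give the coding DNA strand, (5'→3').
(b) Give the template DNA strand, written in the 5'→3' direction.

(a) 5'-AAGTTTCAGTAGGTGATTCCGTTATCGA-3'
(b) 5'-TCGATAACGGAATCACCTACTGAAACTT-3'

(a) The coding strand matches the mRNA with U→T.
(b) The template strand is the reverse complement of the coding strand.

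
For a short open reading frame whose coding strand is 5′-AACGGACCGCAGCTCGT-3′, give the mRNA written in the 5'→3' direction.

5′-AACGGACCGCAGCUCGU-3′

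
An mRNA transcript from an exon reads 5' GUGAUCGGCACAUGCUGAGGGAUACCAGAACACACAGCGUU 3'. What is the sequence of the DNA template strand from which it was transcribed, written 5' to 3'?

Replace U with T to get the coding DNA strand: GTGATCGGCACATGCTGAGGGATACCAGAACACACAGCGTT. The template strand is its reverse complement (complement CACTAGCCGTGTACGACTCCCTATGGTCTTGTGTGTCGCAA, then reverse).

5′-AACGCTGTGTGTTCTGGTATCCCTCAGCATGTGCCGATCAC-3′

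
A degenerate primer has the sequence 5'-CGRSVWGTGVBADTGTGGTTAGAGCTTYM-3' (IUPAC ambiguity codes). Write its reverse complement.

5'-KRAAGCTCTAACCACAHTVBCACWBSYCG-3'

Standard pairs A↔T, G↔C; ambiguity codes pair R↔Y, M↔K, W↔W, S↔S, B↔V, D↔H. Complement (GCYSBWCACBVTHACACCAATCTCGAARK), then reverse for 5'→3'.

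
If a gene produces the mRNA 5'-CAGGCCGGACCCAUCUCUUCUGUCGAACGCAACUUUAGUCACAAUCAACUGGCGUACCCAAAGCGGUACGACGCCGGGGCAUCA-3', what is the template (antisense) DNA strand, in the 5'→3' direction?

5'-TGATGCCCCGGCGTCGTACCGCTTTGGGTACGCCAGTTGATTGTGACTAAAGTTGCGTTCGACAGAAGAGATGGGTCCGGCCTG-3'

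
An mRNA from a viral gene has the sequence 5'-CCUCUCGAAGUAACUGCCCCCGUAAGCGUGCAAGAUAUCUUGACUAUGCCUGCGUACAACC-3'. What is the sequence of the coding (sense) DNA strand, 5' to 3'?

5'-CCTCTCGAAGTAACTGCCCCCGTAAGCGTGCAAGATATCTTGACTATGCCTGCGTACAACC-3'

The coding DNA strand has the same 5'→3' sequence as the mRNA with U replaced by T.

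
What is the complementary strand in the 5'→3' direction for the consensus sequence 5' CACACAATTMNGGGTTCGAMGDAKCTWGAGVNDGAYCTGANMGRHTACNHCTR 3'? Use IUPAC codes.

5′-YAGDNGTADYCKNTCAGRTCHNBCTCWAGMTHCKTCGAACCCNKAATTGTGTG-3′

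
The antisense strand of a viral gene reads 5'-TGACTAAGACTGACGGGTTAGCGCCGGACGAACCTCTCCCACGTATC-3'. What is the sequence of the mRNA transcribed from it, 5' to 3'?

5'-GAUACGUGGGAGAGGUUCGUCCGGCGCUAACCCGUCAGUCUUAGUCA-3'

RNA polymerase reads the template 3'→5' and synthesizes mRNA 5'→3' by base-pairing (A→U, T→A, G↔C). The complement of the template is ACTGATTCTGACTGCCCAATCGCGGCCTGCTTGGAGAGGGTGCATAG; antiparallel, so 5'→3' the coding strand is GATACGTGGGAGAGGTTCGTCCGGCGCTAACCCGTCAGTCTTAGTCA. Replace T with U for the mRNA.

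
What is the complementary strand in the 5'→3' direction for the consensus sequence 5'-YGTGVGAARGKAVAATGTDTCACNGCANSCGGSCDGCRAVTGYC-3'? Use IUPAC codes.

Standard pairs A↔T, G↔C; ambiguity codes pair R↔Y, K↔M, S↔S, D↔H, V↔B, N↔N. Complement (RCACBCTTYCMTBTTACAHAGTGNCGTNSGCCSGHCGYTBACRG), then reverse for 5'→3'.

5'-GRCABTYGCHGSCCGSNTGCNGTGAHACATTBTMCYTTCBCACR-3'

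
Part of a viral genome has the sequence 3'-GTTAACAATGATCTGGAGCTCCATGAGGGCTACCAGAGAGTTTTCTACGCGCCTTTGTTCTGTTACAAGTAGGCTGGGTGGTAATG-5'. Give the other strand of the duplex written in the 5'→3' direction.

The strand is given 3'→5', so its complement runs 5'→3' in the same left-to-right order: pair each base A↔T, G↔C.

5'-CAATTGTTACTAGACCTCGAGGTACTCCCGATGGTCTCTCAAAAGATGCGCGGAAACAAGACAATGTTCATCCGACCCACCATTAC-3'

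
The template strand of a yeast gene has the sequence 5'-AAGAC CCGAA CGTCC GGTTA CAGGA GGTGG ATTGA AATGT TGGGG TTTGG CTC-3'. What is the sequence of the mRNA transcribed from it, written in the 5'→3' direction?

The mRNA has the sequence of the coding strand (reverse complement of the template) with T→U. Reverse complement of AAGACCCGAACGTCCGGTTACAGGAGGTGGATTGAAATGTTGGGGTTTGGCTC is GAGCCAAACCCCAACATTTCAATCCACCTCCTGTAACCGGACGTTCGGGTCTT; then T→U.

5'-GAGCCAAACCCCAACAUUUCAAUCCACCUCCUGUAACCGGACGUUCGGGUCUU-3'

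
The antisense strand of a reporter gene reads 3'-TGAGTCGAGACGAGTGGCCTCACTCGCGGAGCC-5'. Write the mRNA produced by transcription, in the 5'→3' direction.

Reading the template 3'→5' as shown, RNA polymerase pairs each base (A→U, T→A, G↔C) to build mRNA 5'→3' directly.

5'-ACUCAGCUCUGCUCACCGGAGUGAGCGCCUCGG-3'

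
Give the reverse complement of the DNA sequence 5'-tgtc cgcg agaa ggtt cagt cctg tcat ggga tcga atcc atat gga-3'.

5'-TCCATATGGATTCGATCCCATGACAGGACTGAACCTTCTCGCGGACA-3'

Complement each base (A↔T, G↔C): ACAGGCGCTCTTCCAAGTCAGGACAGTACCCTAGCTTAGGTATACCT. Then reverse.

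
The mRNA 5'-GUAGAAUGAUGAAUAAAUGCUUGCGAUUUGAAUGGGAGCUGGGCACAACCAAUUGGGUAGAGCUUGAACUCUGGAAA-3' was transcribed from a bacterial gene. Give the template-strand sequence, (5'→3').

Replace U with T to get the coding DNA strand: GTAGAATGATGAATAAATGCTTGCGATTTGAATGGGAGCTGGGCACAACCAATTGGGTAGAGCTTGAACTCTGGAAA. The template strand is its reverse complement (complement CATCTTACTACTTATTTACGAACGCTAAACTTACCCTCGACCCGTGTTGGTTAACCCATCTCGAACTTGAGACCTTT, then reverse).

5'-TTTCCAGAGTTCAAGCTCTACCCAATTGGTTGTGCCCAGCTCCCATTCAAATCGCAAGCATTTATTCATCATTCTAC-3'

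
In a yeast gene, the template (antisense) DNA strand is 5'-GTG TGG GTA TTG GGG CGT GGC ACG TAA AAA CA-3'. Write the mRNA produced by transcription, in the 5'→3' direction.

5′-UGUUUUUACGUGCCACGCCCCAAUACCCACAC-3′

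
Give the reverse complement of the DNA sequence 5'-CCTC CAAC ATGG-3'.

Reading the sequence 3'→5' and pairing each base (A↔T, G↔C) gives the reverse complement directly.

5′-CCATGTTGGAGG-3′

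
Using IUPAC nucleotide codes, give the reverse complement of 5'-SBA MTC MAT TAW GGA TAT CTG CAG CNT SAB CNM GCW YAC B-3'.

Standard pairs A↔T, G↔C; ambiguity codes pair Y↔R, M↔K, W↔W, S↔S, B↔V, N↔N. Complement (SVTKAGKTAATWCCTATAGACGTCGNASTVGNKCGWRTGV), then reverse for 5'→3'.

5′-VGTRWGCKNGVTSANGCTGCAGATATCCWTAATKGAKTVS-3′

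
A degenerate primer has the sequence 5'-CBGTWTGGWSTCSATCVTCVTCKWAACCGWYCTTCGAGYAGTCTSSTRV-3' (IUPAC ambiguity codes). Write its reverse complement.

5′-BYASSAGACTRCTCGAAGRWCGGTTWMGABGABGATSGASWCCAWACVG-3′

Standard pairs A↔T, G↔C; ambiguity codes pair R↔Y, K↔M, W↔W, S↔S, B↔V. Complement (GVCAWACCWSAGSTAGBAGBAGMWTTGGCWRGAAGCTCRTCAGASSAYB), then reverse for 5'→3'.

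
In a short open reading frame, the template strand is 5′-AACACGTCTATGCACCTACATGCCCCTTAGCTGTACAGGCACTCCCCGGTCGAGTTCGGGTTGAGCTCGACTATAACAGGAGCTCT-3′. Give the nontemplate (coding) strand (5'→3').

The coding strand is complementary and antiparallel to the template: take the complement (A↔T, G↔C) and reverse.

5'-AGAGCTCCTGTTATAGTCGAGCTCAACCCGAACTCGACCGGGGAGTGCCTGTACAGCTAAGGGGCATGTAGGTGCATAGACGTGTT-3'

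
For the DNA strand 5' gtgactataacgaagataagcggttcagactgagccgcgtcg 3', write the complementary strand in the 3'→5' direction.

3'-CACTGATATTGCTTCTATTCGCCAAGTCTGACTCGGCGCAGC-5'

Base-pairing A↔T, G↔C gives the complement. The complementary strand is antiparallel, so paired with a 5'→3' strand it runs 3'→5'.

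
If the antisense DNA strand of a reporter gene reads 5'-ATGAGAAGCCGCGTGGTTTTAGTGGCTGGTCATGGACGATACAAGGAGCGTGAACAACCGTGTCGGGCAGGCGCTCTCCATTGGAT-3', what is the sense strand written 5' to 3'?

5'-ATCCAATGGAGAGCGCCTGCCCGACACGGTTGTTCACGCTCCTTGTATCGTCCATGACCAGCCACTAAAACCACGCGGCTTCTCAT-3'

The coding strand is complementary and antiparallel to the template: take the complement (A↔T, G↔C) and reverse.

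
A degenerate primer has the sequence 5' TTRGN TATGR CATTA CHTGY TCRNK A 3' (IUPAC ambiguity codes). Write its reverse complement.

5'-TMNYGARCADGTAATGYCATANCYAA-3'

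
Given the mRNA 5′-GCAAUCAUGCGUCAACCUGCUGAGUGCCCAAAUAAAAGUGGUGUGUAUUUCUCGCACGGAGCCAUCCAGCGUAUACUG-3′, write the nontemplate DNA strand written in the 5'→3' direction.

The coding DNA strand has the same 5'→3' sequence as the mRNA with U replaced by T.

5'-GCAATCATGCGTCAACCTGCTGAGTGCCCAAATAAAAGTGGTGTGTATTTCTCGCACGGAGCCATCCAGCGTATACTG-3'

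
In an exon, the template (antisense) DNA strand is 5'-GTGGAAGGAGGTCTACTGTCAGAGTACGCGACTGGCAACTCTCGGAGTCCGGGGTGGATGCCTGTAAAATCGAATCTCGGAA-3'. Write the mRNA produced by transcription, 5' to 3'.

5'-UUCCGAGAUUCGAUUUUACAGGCAUCCACCCCGGACUCCGAGAGUUGCCAGUCGCGUACUCUGACAGUAGACCUCCUUCCAC-3'

The mRNA has the sequence of the coding strand (reverse complement of the template) with T→U. Reverse complement of GTGGAAGGAGGTCTACTGTCAGAGTACGCGACTGGCAACTCTCGGAGTCCGGGGTGGATGCCTGTAAAATCGAATCTCGGAA is TTCCGAGATTCGATTTTACAGGCATCCACCCCGGACTCCGAGAGTTGCCAGTCGCGTACTCTGACAGTAGACCTCCTTCCAC; then T→U.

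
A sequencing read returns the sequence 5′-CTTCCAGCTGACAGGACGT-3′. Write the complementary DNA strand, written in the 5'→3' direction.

5'-ACGTCCTGTCAGCTGGAAG-3'

The complement of CTTCCAGCTGACAGGACGT is GAAGGTCGACTGTCCTGCA (A↔T, G↔C). DNA strands are antiparallel, so the complementary strand runs 3'→5'; reversing gives the 5'→3' form.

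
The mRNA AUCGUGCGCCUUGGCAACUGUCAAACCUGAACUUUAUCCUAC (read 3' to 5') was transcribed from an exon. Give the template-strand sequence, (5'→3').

Written 5'→3' the mRNA is CAUCCUAUUUCAAGUCCAAACUGUCAACGGUUCCGCGUGCUA, so the coding DNA strand is CATCCTATTTCAAGTCCAAACTGTCAACGGTTCCGCGTGCTA. The template is its reverse complement.

5'-TAGCACGCGGAACCGTTGACAGTTTGGACTTGAAATAGGATG-3'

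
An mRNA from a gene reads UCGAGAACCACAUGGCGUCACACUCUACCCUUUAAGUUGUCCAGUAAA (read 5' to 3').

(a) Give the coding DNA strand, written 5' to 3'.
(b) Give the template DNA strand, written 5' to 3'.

(a) The coding strand matches the mRNA with U→T.
(b) The template strand is the reverse complement of the coding strand.

(a) 5'-TCGAGAACCACATGGCGTCACACTCTACCCTTTAAGTTGTCCAGTAAA-3'
(b) 5'-TTTACTGGACAACTTAAAGGGTAGAGTGTGACGCCATGTGGTTCTCGA-3'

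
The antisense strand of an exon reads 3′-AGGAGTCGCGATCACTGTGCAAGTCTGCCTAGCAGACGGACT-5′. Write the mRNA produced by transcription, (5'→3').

Reading the template 3'→5' as shown, RNA polymerase pairs each base (A→U, T→A, G↔C) to build mRNA 5'→3' directly.

5'-UCCUCAGCGCUAGUGACACGUUCAGACGGAUCGUCUGCCUGA-3'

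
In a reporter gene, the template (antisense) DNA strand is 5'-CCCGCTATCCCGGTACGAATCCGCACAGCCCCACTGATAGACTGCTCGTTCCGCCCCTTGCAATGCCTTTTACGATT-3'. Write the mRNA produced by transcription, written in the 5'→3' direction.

The mRNA has the sequence of the coding strand (reverse complement of the template) with T→U. Reverse complement of CCCGCTATCCCGGTACGAATCCGCACAGCCCCACTGATAGACTGCTCGTTCCGCCCCTTGCAATGCCTTTTACGATT is AATCGTAAAAGGCATTGCAAGGGGCGGAACGAGCAGTCTATCAGTGGGGCTGTGCGGATTCGTACCGGGATAGCGGG; then T→U.

5′-AAUCGUAAAAGGCAUUGCAAGGGGCGGAACGAGCAGUCUAUCAGUGGGGCUGUGCGGAUUCGUACCGGGAUAGCGGG-3′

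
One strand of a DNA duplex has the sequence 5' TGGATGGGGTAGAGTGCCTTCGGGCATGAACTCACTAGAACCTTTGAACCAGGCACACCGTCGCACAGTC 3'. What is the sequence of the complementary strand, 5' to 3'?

5'-GACTGTGCGACGGTGTGCCTGGTTCAAAGGTTCTAGTGAGTTCATGCCCGAAGGCACTCTACCCCATCCA-3'

The complement of TGGATGGGGTAGAGTGCCTTCGGGCATGAACTCACTAGAACCTTTGAACCAGGCACACCGTCGCACAGTC is ACCTACCCCATCTCACGGAAGCCCGTACTTGAGTGATCTTGGAAACTTGGTCCGTGTGGCAGCGTGTCAG (A↔T, G↔C). DNA strands are antiparallel, so the complementary strand runs 3'→5'; reversing gives the 5'→3' form.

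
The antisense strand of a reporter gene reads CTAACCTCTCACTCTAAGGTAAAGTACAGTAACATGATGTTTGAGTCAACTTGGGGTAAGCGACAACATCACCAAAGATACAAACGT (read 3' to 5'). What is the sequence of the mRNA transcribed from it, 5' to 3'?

5'-GAUUGGAGAGUGAGAUUCCAUUUCAUGUCAUUGUACUACAAACUCAGUUGAACCCCAUUCGCUGUUGUAGUGGUUUCUAUGUUUGCA-3'

Reading the template 3'→5' as shown, RNA polymerase pairs each base (A→U, T→A, G↔C) to build mRNA 5'→3' directly.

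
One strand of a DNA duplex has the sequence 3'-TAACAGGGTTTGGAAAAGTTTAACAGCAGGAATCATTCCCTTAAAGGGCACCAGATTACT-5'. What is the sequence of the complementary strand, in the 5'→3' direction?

5'-ATTGTCCCAAACCTTTTCAAATTGTCGTCCTTAGTAAGGGAATTTCCCGTGGTCTAATGA-3'

The strand is given 3'→5', so its complement runs 5'→3' in the same left-to-right order: pair each base A↔T, G↔C.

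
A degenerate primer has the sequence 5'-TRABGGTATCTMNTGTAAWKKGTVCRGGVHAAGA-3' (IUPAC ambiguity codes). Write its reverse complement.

Standard pairs A↔T, G↔C; ambiguity codes pair R↔Y, M↔K, W↔W, B↔V, H↔D, N↔N. Complement (AYTVCCATAGAKNACATTWMMCABGYCCBDTTCT), then reverse for 5'→3'.

5'-TCTTDBCCYGBACMMWTTACANKAGATACCVTYA-3'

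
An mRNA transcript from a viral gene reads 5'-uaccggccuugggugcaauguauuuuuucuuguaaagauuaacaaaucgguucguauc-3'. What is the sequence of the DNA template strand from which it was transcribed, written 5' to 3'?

5'-GATACGAACCGATTTGTTAATCTTTACAAGAAAAAATACATTGCACCCAAGGCCGGTA-3'

Replace U with T to get the coding DNA strand: TACCGGCCTTGGGTGCAATGTATTTTTTCTTGTAAAGATTAACAAATCGGTTCGTATC. The template strand is its reverse complement (complement ATGGCCGGAACCCACGTTACATAAAAAAGAACATTTCTAATTGTTTAGCCAAGCATAG, then reverse).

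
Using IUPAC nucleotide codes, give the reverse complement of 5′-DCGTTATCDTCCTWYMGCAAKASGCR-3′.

5'-YGCSTMTTGCKRWAGGAHGATAACGH-3'

Standard pairs A↔T, G↔C; ambiguity codes pair R↔Y, M↔K, W↔W, S↔S, D↔H. Complement (HGCAATAGHAGGAWRKCGTTMTSCGY), then reverse for 5'→3'.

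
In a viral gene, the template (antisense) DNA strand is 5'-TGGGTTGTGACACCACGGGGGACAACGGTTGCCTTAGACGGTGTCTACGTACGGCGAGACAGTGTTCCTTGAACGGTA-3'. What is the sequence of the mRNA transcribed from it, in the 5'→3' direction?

5'-UACCGUUCAAGGAACACUGUCUCGCCGUACGUAGACACCGUCUAAGGCAACCGUUGUCCCCCGUGGUGUCACAACCCA-3'

RNA polymerase reads the template 3'→5' and synthesizes mRNA 5'→3' by base-pairing (A→U, T→A, G↔C). The complement of the template is ACCCAACACTGTGGTGCCCCCTGTTGCCAACGGAATCTGCCACAGATGCATGCCGCTCTGTCACAAGGAACTTGCCAT; antiparallel, so 5'→3' the coding strand is TACCGTTCAAGGAACACTGTCTCGCCGTACGTAGACACCGTCTAAGGCAACCGTTGTCCCCCGTGGTGTCACAACCCA. Replace T with U for the mRNA.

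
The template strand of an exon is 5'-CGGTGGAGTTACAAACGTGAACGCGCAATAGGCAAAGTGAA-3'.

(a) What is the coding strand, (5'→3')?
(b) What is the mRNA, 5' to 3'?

(a) 5'-TTCACTTTGCCTATTGCGCGTTCACGTTTGTAACTCCACCG-3'
(b) 5'-UUCACUUUGCCUAUUGCGCGUUCACGUUUGUAACUCCACCG-3'

(a) The coding strand is the reverse complement of the template: complement GCCACCTCAATGTTTGCACTTGCGCGTTATCCGTTTCACTT, then reverse.
(b) mRNA has the coding-strand sequence with T→U.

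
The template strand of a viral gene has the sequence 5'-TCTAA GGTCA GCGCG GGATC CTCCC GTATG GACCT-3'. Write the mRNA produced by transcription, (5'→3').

5'-AGGUCCAUACGGGAGGAUCCCGCGCUGACCUUAGA-3'

The mRNA has the sequence of the coding strand (reverse complement of the template) with T→U. Reverse complement of TCTAAGGTCAGCGCGGGATCCTCCCGTATGGACCT is AGGTCCATACGGGAGGATCCCGCGCTGACCTTAGA; then T→U.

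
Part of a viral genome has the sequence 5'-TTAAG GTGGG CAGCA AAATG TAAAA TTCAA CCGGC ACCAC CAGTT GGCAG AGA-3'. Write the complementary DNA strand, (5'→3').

The complement of TTAAGGTGGGCAGCAAAATGTAAAATTCAACCGGCACCACCAGTTGGCAGAGA is AATTCCACCCGTCGTTTTACATTTTAAGTTGGCCGTGGTGGTCAACCGTCTCT (A↔T, G↔C). DNA strands are antiparallel, so the complementary strand runs 3'→5'; reversing gives the 5'→3' form.

5'-TCTCTGCCAACTGGTGGTGCCGGTTGAATTTTACATTTTGCTGCCCACCTTAA-3'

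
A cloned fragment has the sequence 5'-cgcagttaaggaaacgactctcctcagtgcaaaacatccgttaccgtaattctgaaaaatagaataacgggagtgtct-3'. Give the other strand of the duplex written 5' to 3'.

Pairing A↔T and G↔C gives GCGTCAATTCCTTTGCTGAGAGGAGTCACGTTTTGTAGGCAATGGCATTAAGACTTTTTATCTTATTGCCCTCACAGA, running 3'→5'. Reverse for the 5'→3' convention.

5'-AGACACTCCCGTTATTCTATTTTTCAGAATTACGGTAACGGATGTTTTGCACTGAGGAGAGTCGTTTCCTTAACTGCG-3'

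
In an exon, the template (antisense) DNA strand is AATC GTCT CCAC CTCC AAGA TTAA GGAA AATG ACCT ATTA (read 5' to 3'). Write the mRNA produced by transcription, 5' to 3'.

5'-UAAUAGGUCAUUUUCCUUAAUCUUGGAGGUGGAGACGAUU-3'

The mRNA has the sequence of the coding strand (reverse complement of the template) with T→U. Reverse complement of AATCGTCTCCACCTCCAAGATTAAGGAAAATGACCTATTA is TAATAGGTCATTTTCCTTAATCTTGGAGGTGGAGACGATT; then T→U.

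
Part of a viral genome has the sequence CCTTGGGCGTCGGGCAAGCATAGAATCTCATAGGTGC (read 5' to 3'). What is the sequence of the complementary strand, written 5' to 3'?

5′-GCACCTATGAGATTCTATGCTTGCCCGACGCCCAAGG-3′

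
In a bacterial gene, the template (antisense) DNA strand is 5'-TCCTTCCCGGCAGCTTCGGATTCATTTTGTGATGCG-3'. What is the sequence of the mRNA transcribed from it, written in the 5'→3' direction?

5'-CGCAUCACAAAAUGAAUCCGAAGCUGCCGGGAAGGA-3'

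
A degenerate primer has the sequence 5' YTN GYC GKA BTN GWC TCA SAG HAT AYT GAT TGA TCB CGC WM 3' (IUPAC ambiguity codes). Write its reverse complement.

5'-KWGCGVGATCAATCARTATDCTSTGAGWCNAVTMCGRCNAR-3'

Standard pairs A↔T, G↔C; ambiguity codes pair Y↔R, M↔K, W↔W, S↔S, B↔V, H↔D, N↔N. Complement (RANCRGCMTVANCWGAGTSTCDTATRACTAACTAGVGCGWK), then reverse for 5'→3'.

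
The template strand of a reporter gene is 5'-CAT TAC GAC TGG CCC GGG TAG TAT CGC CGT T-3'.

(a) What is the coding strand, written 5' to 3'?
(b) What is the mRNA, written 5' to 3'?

(a) 5'-AACGGCGATACTACCCGGGCCAGTCGTAATG-3'
(b) 5'-AACGGCGAUACUACCCGGGCCAGUCGUAAUG-3'

(a) The coding strand is the reverse complement of the template: complement GTAATGCTGACCGGGCCCATCATAGCGGCAA, then reverse.
(b) mRNA has the coding-strand sequence with T→U.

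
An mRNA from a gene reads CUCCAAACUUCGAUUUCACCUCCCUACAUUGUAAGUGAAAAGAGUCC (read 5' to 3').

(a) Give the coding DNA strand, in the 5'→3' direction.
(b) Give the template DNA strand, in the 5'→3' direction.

(a) The coding strand matches the mRNA with U→T.
(b) The template strand is the reverse complement of the coding strand.

(a) 5'-CTCCAAACTTCGATTTCACCTCCCTACATTGTAAGTGAAAAGAGTCC-3'
(b) 5'-GGACTCTTTTCACTTACAATGTAGGGAGGTGAAATCGAAGTTTGGAG-3'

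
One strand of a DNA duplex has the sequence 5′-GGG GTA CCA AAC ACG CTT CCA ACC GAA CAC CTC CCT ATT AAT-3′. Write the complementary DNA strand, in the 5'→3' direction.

Pairing A↔T and G↔C gives CCCCATGGTTTGTGCGAAGGTTGGCTTGTGGAGGGATAATTA, running 3'→5'. Reverse for the 5'→3' convention.

5'-ATTAATAGGGAGGTGTTCGGTTGGAAGCGTGTTTGGTACCCC-3'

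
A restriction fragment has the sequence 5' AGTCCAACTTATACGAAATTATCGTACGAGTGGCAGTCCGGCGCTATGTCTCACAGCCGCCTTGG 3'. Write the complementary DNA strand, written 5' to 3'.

The complement of AGTCCAACTTATACGAAATTATCGTACGAGTGGCAGTCCGGCGCTATGTCTCACAGCCGCCTTGG is TCAGGTTGAATATGCTTTAATAGCATGCTCACCGTCAGGCCGCGATACAGAGTGTCGGCGGAACC (A↔T, G↔C). DNA strands are antiparallel, so the complementary strand runs 3'→5'; reversing gives the 5'→3' form.

5'-CCAAGGCGGCTGTGAGACATAGCGCCGGACTGCCACTCGTACGATAATTTCGTATAAGTTGGACT-3'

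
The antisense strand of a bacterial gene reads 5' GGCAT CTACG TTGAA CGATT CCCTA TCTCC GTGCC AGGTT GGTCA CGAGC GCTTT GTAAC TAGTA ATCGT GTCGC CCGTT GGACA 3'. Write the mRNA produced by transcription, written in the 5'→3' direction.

5'-UGUCCAACGGGCGACACGAUUACUAGUUACAAAGCGCUCGUGACCAACCUGGCACGGAGAUAGGGAAUCGUUCAACGUAGAUGCC-3'

RNA polymerase reads the template 3'→5' and synthesizes mRNA 5'→3' by base-pairing (A→U, T→A, G↔C). The complement of the template is CCGTAGATGCAACTTGCTAAGGGATAGAGGCACGGTCCAACCAGTGCTCGCGAAACATTGATCATTAGCACAGCGGGCAACCTGT; antiparallel, so 5'→3' the coding strand is TGTCCAACGGGCGACACGATTACTAGTTACAAAGCGCTCGTGACCAACCTGGCACGGAGATAGGGAATCGTTCAACGTAGATGCC. Replace T with U for the mRNA.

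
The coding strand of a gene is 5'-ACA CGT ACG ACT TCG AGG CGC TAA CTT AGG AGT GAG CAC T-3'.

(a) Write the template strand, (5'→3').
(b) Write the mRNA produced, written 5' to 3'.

(a) 5'-AGTGCTCACTCCTAAGTTAGCGCCTCGAAGTCGTACGTGT-3'
(b) 5'-ACACGUACGACUUCGAGGCGCUAACUUAGGAGUGAGCACU-3'

(a) The template strand is the reverse complement of the coding strand: complement TGTGCATGCTGAAGCTCCGCGATTGAATCCTCACTCGTGA, then reverse.
(b) mRNA matches the coding strand with T→U.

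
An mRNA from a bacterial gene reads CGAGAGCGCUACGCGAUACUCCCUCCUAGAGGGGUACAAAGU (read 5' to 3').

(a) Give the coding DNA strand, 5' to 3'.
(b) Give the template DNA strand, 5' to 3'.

(a) The coding strand matches the mRNA with U→T.
(b) The template strand is the reverse complement of the coding strand.

(a) 5'-CGAGAGCGCTACGCGATACTCCCTCCTAGAGGGGTACAAAGT-3'
(b) 5'-ACTTTGTACCCCTCTAGGAGGGAGTATCGCGTAGCGCTCTCG-3'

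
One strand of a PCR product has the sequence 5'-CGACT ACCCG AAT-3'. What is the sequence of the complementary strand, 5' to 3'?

The complement of CGACTACCCGAAT is GCTGATGGGCTTA (A↔T, G↔C). DNA strands are antiparallel, so the complementary strand runs 3'→5'; reversing gives the 5'→3' form.

5′-ATTCGGGTAGTCG-3′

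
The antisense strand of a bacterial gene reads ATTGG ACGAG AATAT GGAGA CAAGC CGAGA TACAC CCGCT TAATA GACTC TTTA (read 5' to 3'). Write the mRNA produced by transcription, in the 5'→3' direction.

5'-UAAAGAGUCUAUUAAGCGGGUGUAUCUCGGCUUGUCUCCAUAUUCUCGUCCAAU-3'

RNA polymerase reads the template 3'→5' and synthesizes mRNA 5'→3' by base-pairing (A→U, T→A, G↔C). The complement of the template is TAACCTGCTCTTATACCTCTGTTCGGCTCTATGTGGGCGAATTATCTGAGAAAT; antiparallel, so 5'→3' the coding strand is TAAAGAGTCTATTAAGCGGGTGTATCTCGGCTTGTCTCCATATTCTCGTCCAAT. Replace T with U for the mRNA.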